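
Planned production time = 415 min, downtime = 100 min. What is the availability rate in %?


Formula: Availability = (Planned Time - Downtime) / Planned Time * 100
Uptime = 415 - 100 = 315 min
Availability = 315 / 415 * 100 = 75.9%

75.9%


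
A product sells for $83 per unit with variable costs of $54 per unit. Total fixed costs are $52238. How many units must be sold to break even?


Formula: BEQ = Fixed Costs / (Price - Variable Cost)
Contribution margin = $83 - $54 = $29/unit
BEQ = ceil($52238 / $29/unit) = ceil(1801.31) = 1802 units

1802 units


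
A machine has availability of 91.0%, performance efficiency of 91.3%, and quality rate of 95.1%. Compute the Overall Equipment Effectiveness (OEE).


Formula: OEE = Availability * Performance * Quality / 10000
A * P = 91.0% * 91.3% / 100 = 83.08%
OEE = 83.08% * 95.1% / 100 = 79.0%

79.0%


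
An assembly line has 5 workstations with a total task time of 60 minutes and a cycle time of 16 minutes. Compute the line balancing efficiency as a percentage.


Formula: Efficiency = Sum of Task Times / (N_stations * CT) * 100
Total station capacity = 5 stations * 16 min = 80 min
Efficiency = 60 / 80 * 100 = 75.0%

75.0%


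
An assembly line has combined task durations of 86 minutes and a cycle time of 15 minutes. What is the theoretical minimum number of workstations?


Formula: N_min = ceil(Sum of Task Times / Cycle Time)
N_min = ceil(86 min / 15 min) = ceil(5.7333)
N_min = 6 stations

6


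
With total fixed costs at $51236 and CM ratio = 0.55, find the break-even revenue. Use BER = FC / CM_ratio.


Formula: BER = Fixed Costs / Contribution Margin Ratio
BER = $51236 / 0.55
BER = $93156.36 (to the nearest cent)

$93156.36


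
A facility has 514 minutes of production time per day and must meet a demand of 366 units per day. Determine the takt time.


Formula: Takt Time = Available Production Time / Customer Demand
Takt = 514 min/day / 366 units/day
Takt = 1.4 min/unit

1.4 min/unit


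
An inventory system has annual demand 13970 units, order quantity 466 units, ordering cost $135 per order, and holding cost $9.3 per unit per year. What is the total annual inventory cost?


TC = 13970/466 * 135 + 466/2 * 9.3

$6214.00


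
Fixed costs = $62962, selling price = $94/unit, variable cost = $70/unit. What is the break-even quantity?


Formula: BEQ = Fixed Costs / (Price - Variable Cost)
Contribution margin = $94 - $70 = $24/unit
BEQ = ceil($62962 / $24/unit) = ceil(2623.42) = 2624 units

2624 units


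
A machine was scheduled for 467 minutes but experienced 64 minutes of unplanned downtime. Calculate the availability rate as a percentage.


Formula: Availability = (Planned Time - Downtime) / Planned Time * 100
Uptime = 467 - 64 = 403 min
Availability = 403 / 467 * 100 = 86.3%

86.3%


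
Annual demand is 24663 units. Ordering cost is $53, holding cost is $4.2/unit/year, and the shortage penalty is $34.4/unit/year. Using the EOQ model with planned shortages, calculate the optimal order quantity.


Formula: EOQ* = sqrt(2DS/H) * sqrt((H+P)/P)
Base EOQ = sqrt(2*24663*53/4.2) = 788.95 units
Correction = sqrt((4.2+34.4)/34.4) = 1.05929
EOQ* = 788.95 * 1.05929 = 835.7 units

835.7 units


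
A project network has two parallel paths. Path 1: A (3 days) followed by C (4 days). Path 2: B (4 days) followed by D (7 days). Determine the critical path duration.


Path 1 = 3 + 4 = 7 days
Path 2 = 4 + 7 = 11 days
Duration = max(7, 11) = 11 days

11 days


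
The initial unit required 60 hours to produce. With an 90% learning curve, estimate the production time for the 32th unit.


Formula: T_n = T_1 * (learning_rate)^(log2(n)) where learning_rate = rate/100
Doublings = log2(32) = 5
T_n = 60 * 0.9^5
T_n = 60 * 0.5905 = 35.4 hours

35.4 hours


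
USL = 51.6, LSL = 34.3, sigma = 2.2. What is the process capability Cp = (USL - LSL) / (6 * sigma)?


Cp = (51.6 - 34.3) / (6 * 2.2)

1.31


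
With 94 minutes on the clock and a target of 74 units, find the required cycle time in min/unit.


Formula: CT = Available Time / Number of Units
CT = 94 min / 74 units
CT = 1.27 min/unit

1.27 min/unit


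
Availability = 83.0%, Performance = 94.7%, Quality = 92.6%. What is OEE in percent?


Formula: OEE = Availability * Performance * Quality / 10000
A * P = 83.0% * 94.7% / 100 = 78.6%
OEE = 78.6% * 92.6% / 100 = 72.8%

72.8%


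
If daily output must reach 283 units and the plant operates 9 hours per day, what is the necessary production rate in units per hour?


Formula: Production Rate = Daily Demand / Available Hours
Rate = 283 units/day / 9 hours/day
Rate = 31.4 units/hour

31.4 units/hour


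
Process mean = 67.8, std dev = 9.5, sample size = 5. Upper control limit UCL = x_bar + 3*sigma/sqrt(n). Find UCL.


UCL = 67.8 + 3 * 9.5 / sqrt(5)

80.55


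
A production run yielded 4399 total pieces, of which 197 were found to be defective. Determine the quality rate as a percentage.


Formula: Quality Rate = Good Pieces / Total Pieces * 100
Good pieces = 4399 - 197 = 4202
QR = 4202 / 4399 * 100 = 95.5%

95.5%


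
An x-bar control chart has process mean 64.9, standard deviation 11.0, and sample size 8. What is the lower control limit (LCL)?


LCL = 64.9 - 3 * 11.0 / sqrt(8)

53.23


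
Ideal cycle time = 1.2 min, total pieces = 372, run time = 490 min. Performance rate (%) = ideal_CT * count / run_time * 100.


Formula: Performance = (Ideal CT * Total Count) / Run Time * 100
Ideal output time = 1.2 * 372 = 446.4 min
Performance = 446.4 / 490 * 100 = 91.1%

91.1%


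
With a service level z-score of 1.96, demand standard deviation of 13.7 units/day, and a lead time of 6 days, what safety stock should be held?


Formula: SS = z * sigma_d * sqrt(LT)
sqrt(LT) = sqrt(6) = 2.4495
SS = 1.96 * 13.7 * 2.4495
SS = 65.8 units

65.8 units


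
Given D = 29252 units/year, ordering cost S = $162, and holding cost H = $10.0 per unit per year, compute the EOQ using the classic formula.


Formula: EOQ = sqrt(2 * D * S / H)
Numerator: 2 * 29252 * 162 = 9477648
2DS/H = 9477648 / 10.0 = 947764.8
EOQ = sqrt(947764.8) = 973.5 units

973.5 units


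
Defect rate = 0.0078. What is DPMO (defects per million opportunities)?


DPMO = defect_rate * 1000000 = 0.0078 * 1000000

7800


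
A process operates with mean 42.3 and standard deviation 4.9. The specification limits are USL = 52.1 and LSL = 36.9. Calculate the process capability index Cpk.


Cpu = (52.1 - 42.3) / (3 * 4.9) = 0.67
Cpl = (42.3 - 36.9) / (3 * 4.9) = 0.37
Cpk = min(0.67, 0.37) = 0.37

0.37


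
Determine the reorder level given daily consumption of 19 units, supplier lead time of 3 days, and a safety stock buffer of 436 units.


Formula: ROP = (Daily Demand * Lead Time) + Safety Stock
Demand during lead time = 19 * 3 = 57 units
ROP = 57 + 436 = 493 units

493 units


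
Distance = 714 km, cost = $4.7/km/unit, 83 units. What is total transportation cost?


TC = dist * cost * units = 714 * 4.7 * 83 = $278531.40

$278531.40


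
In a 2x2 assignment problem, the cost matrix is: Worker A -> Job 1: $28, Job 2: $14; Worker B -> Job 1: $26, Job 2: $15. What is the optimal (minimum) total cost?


Option 1: A->1 + B->2 = $28 + $15 = $43
Option 2: A->2 + B->1 = $14 + $26 = $40
Min cost = min($43, $40) = $40

$40


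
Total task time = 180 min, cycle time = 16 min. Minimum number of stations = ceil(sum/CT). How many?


Formula: N_min = ceil(Sum of Task Times / Cycle Time)
N_min = ceil(180 min / 16 min) = ceil(11.25)
N_min = 12 stations

12


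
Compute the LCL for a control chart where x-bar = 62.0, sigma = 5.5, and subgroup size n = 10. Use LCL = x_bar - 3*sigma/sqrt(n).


LCL = 62.0 - 3 * 5.5 / sqrt(10)

56.78


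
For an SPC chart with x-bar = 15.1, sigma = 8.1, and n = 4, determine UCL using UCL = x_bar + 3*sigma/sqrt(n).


UCL = 15.1 + 3 * 8.1 / sqrt(4)

27.25


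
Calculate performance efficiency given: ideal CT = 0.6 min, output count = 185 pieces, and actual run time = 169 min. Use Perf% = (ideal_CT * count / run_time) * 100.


Formula: Performance = (Ideal CT * Total Count) / Run Time * 100
Ideal output time = 0.6 * 185 = 111.0 min
Performance = 111.0 / 169 * 100 = 65.7%

65.7%


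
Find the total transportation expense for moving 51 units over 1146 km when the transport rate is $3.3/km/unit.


TC = dist * cost * units = 1146 * 3.3 * 51 = $192871.80

$192871.80


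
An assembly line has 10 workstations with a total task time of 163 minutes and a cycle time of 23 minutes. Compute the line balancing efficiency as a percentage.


Formula: Efficiency = Sum of Task Times / (N_stations * CT) * 100
Total station capacity = 10 stations * 23 min = 230 min
Efficiency = 163 / 230 * 100 = 70.9%

70.9%


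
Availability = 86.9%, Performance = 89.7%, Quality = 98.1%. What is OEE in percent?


Formula: OEE = Availability * Performance * Quality / 10000
A * P = 86.9% * 89.7% / 100 = 77.95%
OEE = 77.95% * 98.1% / 100 = 76.5%

76.5%


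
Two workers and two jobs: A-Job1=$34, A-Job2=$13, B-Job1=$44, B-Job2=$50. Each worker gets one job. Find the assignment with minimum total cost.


Option 1: A->1 + B->2 = $34 + $50 = $84
Option 2: A->2 + B->1 = $13 + $44 = $57
Min cost = min($84, $57) = $57

$57


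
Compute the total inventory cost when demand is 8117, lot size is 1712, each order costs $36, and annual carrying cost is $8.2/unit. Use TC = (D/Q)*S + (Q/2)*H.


TC = 8117/1712 * 36 + 1712/2 * 8.2

$7189.88


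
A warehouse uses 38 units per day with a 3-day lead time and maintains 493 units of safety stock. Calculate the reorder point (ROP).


Formula: ROP = (Daily Demand * Lead Time) + Safety Stock
Demand during lead time = 38 * 3 = 114 units
ROP = 114 + 493 = 607 units

607 units


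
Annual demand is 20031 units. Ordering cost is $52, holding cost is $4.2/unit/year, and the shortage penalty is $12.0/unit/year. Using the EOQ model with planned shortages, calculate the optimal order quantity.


Formula: EOQ* = sqrt(2DS/H) * sqrt((H+P)/P)
Base EOQ = sqrt(2*20031*52/4.2) = 704.28 units
Correction = sqrt((4.2+12.0)/12.0) = 1.1619
EOQ* = 704.28 * 1.1619 = 818.3 units

818.3 units


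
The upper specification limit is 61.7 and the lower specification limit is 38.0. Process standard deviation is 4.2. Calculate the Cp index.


Cp = (61.7 - 38.0) / (6 * 4.2)

0.94


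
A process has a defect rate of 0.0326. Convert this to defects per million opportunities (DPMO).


DPMO = defect_rate * 1000000 = 0.0326 * 1000000

32600


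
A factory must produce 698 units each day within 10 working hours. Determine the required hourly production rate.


Formula: Production Rate = Daily Demand / Available Hours
Rate = 698 units/day / 10 hours/day
Rate = 69.8 units/hour

69.8 units/hour


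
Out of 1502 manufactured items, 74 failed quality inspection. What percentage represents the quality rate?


Formula: Quality Rate = Good Pieces / Total Pieces * 100
Good pieces = 1502 - 74 = 1428
QR = 1428 / 1502 * 100 = 95.1%

95.1%


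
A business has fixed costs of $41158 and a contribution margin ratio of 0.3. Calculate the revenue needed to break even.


Formula: BER = Fixed Costs / Contribution Margin Ratio
BER = $41158 / 0.3
BER = $137193.33 (to the nearest cent)

$137193.33


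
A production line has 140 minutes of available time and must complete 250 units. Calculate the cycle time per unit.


Formula: CT = Available Time / Number of Units
CT = 140 min / 250 units
CT = 0.56 min/unit

0.56 min/unit


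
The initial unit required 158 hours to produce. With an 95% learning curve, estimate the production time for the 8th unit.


Formula: T_n = T_1 * (learning_rate)^(log2(n)) where learning_rate = rate/100
Doublings = log2(8) = 3
T_n = 158 * 0.95^3
T_n = 158 * 0.8574 = 135.5 hours

135.5 hours


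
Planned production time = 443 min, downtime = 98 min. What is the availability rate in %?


Formula: Availability = (Planned Time - Downtime) / Planned Time * 100
Uptime = 443 - 98 = 345 min
Availability = 345 / 443 * 100 = 77.9%

77.9%


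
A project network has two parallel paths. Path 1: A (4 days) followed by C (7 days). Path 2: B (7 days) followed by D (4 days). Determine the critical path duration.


Path 1 = 4 + 7 = 11 days
Path 2 = 7 + 4 = 11 days
Duration = max(11, 11) = 11 days

11 days


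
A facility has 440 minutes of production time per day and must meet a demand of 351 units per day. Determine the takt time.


Formula: Takt Time = Available Production Time / Customer Demand
Takt = 440 min/day / 351 units/day
Takt = 1.25 min/unit

1.25 min/unit


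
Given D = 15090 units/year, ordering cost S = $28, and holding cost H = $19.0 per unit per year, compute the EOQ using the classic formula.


Formula: EOQ = sqrt(2 * D * S / H)
Numerator: 2 * 15090 * 28 = 845040
2DS/H = 845040 / 19.0 = 44475.8
EOQ = sqrt(44475.8) = 210.9 units

210.9 units


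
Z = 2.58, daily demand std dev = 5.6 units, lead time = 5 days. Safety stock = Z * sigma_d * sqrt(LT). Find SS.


Formula: SS = z * sigma_d * sqrt(LT)
sqrt(LT) = sqrt(5) = 2.2361
SS = 2.58 * 5.6 * 2.2361
SS = 32.3 units

32.3 units


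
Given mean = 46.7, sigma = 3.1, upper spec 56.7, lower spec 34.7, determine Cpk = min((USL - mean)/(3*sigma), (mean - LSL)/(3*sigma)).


Cpu = (56.7 - 46.7) / (3 * 3.1) = 1.08
Cpl = (46.7 - 34.7) / (3 * 3.1) = 1.29
Cpk = min(1.08, 1.29) = 1.08

1.08


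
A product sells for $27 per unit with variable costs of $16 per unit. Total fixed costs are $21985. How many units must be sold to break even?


Formula: BEQ = Fixed Costs / (Price - Variable Cost)
Contribution margin = $27 - $16 = $11/unit
BEQ = ceil($21985 / $11/unit) = ceil(1998.64) = 1999 units

1999 units


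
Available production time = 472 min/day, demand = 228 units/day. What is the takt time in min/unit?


Formula: Takt Time = Available Production Time / Customer Demand
Takt = 472 min/day / 228 units/day
Takt = 2.07 min/unit

2.07 min/unit


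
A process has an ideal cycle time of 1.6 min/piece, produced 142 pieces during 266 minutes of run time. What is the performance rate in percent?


Formula: Performance = (Ideal CT * Total Count) / Run Time * 100
Ideal output time = 1.6 * 142 = 227.2 min
Performance = 227.2 / 266 * 100 = 85.4%

85.4%


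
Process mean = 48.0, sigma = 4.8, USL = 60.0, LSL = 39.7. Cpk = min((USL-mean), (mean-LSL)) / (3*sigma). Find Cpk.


Cpu = (60.0 - 48.0) / (3 * 4.8) = 0.83
Cpl = (48.0 - 39.7) / (3 * 4.8) = 0.58
Cpk = min(0.83, 0.58) = 0.58

0.58


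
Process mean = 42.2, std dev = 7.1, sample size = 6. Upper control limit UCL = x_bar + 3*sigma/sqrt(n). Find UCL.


UCL = 42.2 + 3 * 7.1 / sqrt(6)

50.9


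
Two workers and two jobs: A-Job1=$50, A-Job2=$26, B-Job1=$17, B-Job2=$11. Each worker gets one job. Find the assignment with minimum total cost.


Option 1: A->1 + B->2 = $50 + $11 = $61
Option 2: A->2 + B->1 = $26 + $17 = $43
Min cost = min($61, $43) = $43

$43


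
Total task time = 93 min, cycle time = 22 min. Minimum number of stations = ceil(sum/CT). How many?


Formula: N_min = ceil(Sum of Task Times / Cycle Time)
N_min = ceil(93 min / 22 min) = ceil(4.2273)
N_min = 5 stations

5


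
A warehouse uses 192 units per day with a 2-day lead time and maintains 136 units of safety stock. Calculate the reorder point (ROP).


Formula: ROP = (Daily Demand * Lead Time) + Safety Stock
Demand during lead time = 192 * 2 = 384 units
ROP = 384 + 136 = 520 units

520 units


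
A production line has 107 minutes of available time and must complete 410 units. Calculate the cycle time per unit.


Formula: CT = Available Time / Number of Units
CT = 107 min / 410 units
CT = 0.26 min/unit

0.26 min/unit


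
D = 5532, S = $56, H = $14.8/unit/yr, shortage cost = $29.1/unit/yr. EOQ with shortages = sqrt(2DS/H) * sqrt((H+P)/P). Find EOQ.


Formula: EOQ* = sqrt(2DS/H) * sqrt((H+P)/P)
Base EOQ = sqrt(2*5532*56/14.8) = 204.61 units
Correction = sqrt((14.8+29.1)/29.1) = 1.22825
EOQ* = 204.61 * 1.22825 = 251.3 units

251.3 units


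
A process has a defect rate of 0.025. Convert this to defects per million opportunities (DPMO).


DPMO = defect_rate * 1000000 = 0.025 * 1000000

25000


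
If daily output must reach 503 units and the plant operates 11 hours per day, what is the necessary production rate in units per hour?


Formula: Production Rate = Daily Demand / Available Hours
Rate = 503 units/day / 11 hours/day
Rate = 45.7 units/hour

45.7 units/hour


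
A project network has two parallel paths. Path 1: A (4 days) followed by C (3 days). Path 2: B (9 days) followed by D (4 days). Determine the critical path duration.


Path 1 = 4 + 3 = 7 days
Path 2 = 9 + 4 = 13 days
Duration = max(7, 13) = 13 days

13 days


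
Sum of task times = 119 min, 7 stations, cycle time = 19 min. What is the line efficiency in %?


Formula: Efficiency = Sum of Task Times / (N_stations * CT) * 100
Total station capacity = 7 stations * 19 min = 133 min
Efficiency = 119 / 133 * 100 = 89.5%

89.5%


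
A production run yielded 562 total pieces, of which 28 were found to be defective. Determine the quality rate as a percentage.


Formula: Quality Rate = Good Pieces / Total Pieces * 100
Good pieces = 562 - 28 = 534
QR = 534 / 562 * 100 = 95.0%

95.0%


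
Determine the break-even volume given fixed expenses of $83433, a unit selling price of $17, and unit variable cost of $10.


Formula: BEQ = Fixed Costs / (Price - Variable Cost)
Contribution margin = $17 - $10 = $7/unit
BEQ = ceil($83433 / $7/unit) = ceil(11919.0) = 11919 units

11919 units


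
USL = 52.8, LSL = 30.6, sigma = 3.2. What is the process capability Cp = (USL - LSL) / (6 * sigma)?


Cp = (52.8 - 30.6) / (6 * 3.2)

1.16


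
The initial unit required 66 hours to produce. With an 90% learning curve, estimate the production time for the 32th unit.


Formula: T_n = T_1 * (learning_rate)^(log2(n)) where learning_rate = rate/100
Doublings = log2(32) = 5
T_n = 66 * 0.9^5
T_n = 66 * 0.5905 = 39.0 hours

39.0 hours


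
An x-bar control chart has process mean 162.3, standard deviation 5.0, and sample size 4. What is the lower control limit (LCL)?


LCL = 162.3 - 3 * 5.0 / sqrt(4)

154.8


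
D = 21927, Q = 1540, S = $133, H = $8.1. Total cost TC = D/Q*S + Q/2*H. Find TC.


TC = 21927/1540 * 133 + 1540/2 * 8.1

$8130.70


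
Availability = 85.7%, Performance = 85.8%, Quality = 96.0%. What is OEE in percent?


Formula: OEE = Availability * Performance * Quality / 10000
A * P = 85.7% * 85.8% / 100 = 73.53%
OEE = 73.53% * 96.0% / 100 = 70.6%

70.6%


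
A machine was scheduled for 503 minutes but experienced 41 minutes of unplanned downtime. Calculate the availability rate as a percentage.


Formula: Availability = (Planned Time - Downtime) / Planned Time * 100
Uptime = 503 - 41 = 462 min
Availability = 462 / 503 * 100 = 91.8%

91.8%


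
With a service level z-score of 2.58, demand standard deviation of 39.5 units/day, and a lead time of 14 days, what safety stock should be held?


Formula: SS = z * sigma_d * sqrt(LT)
sqrt(LT) = sqrt(14) = 3.7417
SS = 2.58 * 39.5 * 3.7417
SS = 381.3 units

381.3 units


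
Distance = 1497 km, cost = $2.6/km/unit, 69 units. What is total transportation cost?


TC = dist * cost * units = 1497 * 2.6 * 69 = $268561.80

$268561.80


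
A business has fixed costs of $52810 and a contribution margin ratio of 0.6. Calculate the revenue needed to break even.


Formula: BER = Fixed Costs / Contribution Margin Ratio
BER = $52810 / 0.6
BER = $88016.67 (to the nearest cent)

$88016.67


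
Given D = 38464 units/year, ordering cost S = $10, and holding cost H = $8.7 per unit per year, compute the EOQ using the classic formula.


Formula: EOQ = sqrt(2 * D * S / H)
Numerator: 2 * 38464 * 10 = 769280
2DS/H = 769280 / 8.7 = 88423.0
EOQ = sqrt(88423.0) = 297.4 units

297.4 units


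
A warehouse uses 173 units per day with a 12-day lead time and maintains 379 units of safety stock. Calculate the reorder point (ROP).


Formula: ROP = (Daily Demand * Lead Time) + Safety Stock
Demand during lead time = 173 * 12 = 2076 units
ROP = 2076 + 379 = 2455 units

2455 units


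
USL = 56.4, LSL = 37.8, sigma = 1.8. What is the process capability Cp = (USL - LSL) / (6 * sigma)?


Cp = (56.4 - 37.8) / (6 * 1.8)

1.72


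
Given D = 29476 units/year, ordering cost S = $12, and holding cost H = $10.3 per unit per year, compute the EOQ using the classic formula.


Formula: EOQ = sqrt(2 * D * S / H)
Numerator: 2 * 29476 * 12 = 707424
2DS/H = 707424 / 10.3 = 68681.9
EOQ = sqrt(68681.9) = 262.1 units

262.1 units


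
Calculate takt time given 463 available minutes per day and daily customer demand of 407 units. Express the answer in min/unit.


Formula: Takt Time = Available Production Time / Customer Demand
Takt = 463 min/day / 407 units/day
Takt = 1.14 min/unit

1.14 min/unit


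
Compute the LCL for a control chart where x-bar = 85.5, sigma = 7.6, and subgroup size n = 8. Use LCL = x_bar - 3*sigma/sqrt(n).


LCL = 85.5 - 3 * 7.6 / sqrt(8)

77.44


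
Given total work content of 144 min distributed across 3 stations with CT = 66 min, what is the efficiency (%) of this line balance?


Formula: Efficiency = Sum of Task Times / (N_stations * CT) * 100
Total station capacity = 3 stations * 66 min = 198 min
Efficiency = 144 / 198 * 100 = 72.7%

72.7%


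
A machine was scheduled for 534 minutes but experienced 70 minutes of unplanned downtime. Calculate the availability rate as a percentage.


Formula: Availability = (Planned Time - Downtime) / Planned Time * 100
Uptime = 534 - 70 = 464 min
Availability = 464 / 534 * 100 = 86.9%

86.9%


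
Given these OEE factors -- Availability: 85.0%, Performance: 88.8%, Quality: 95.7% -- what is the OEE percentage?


Formula: OEE = Availability * Performance * Quality / 10000
A * P = 85.0% * 88.8% / 100 = 75.48%
OEE = 75.48% * 95.7% / 100 = 72.2%

72.2%


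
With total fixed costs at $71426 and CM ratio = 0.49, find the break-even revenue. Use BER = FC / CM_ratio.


Formula: BER = Fixed Costs / Contribution Margin Ratio
BER = $71426 / 0.49
BER = $145767.35 (to the nearest cent)

$145767.35


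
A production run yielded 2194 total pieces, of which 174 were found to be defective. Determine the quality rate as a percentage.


Formula: Quality Rate = Good Pieces / Total Pieces * 100
Good pieces = 2194 - 174 = 2020
QR = 2020 / 2194 * 100 = 92.1%

92.1%


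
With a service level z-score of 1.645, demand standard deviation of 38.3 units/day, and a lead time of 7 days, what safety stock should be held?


Formula: SS = z * sigma_d * sqrt(LT)
sqrt(LT) = sqrt(7) = 2.6458
SS = 1.645 * 38.3 * 2.6458
SS = 166.7 units

166.7 units


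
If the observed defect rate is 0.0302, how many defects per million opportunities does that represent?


DPMO = defect_rate * 1000000 = 0.0302 * 1000000

30200


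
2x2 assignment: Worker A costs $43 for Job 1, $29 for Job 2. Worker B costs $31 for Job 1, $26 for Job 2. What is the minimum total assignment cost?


Option 1: A->1 + B->2 = $43 + $26 = $69
Option 2: A->2 + B->1 = $29 + $31 = $60
Min cost = min($69, $60) = $60

$60


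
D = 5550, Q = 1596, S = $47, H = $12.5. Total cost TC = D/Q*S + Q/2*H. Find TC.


TC = 5550/1596 * 47 + 1596/2 * 12.5

$10138.44


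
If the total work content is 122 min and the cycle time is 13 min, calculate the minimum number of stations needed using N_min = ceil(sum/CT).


Formula: N_min = ceil(Sum of Task Times / Cycle Time)
N_min = ceil(122 min / 13 min) = ceil(9.3846)
N_min = 10 stations

10


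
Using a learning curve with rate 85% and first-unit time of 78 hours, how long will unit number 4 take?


Formula: T_n = T_1 * (learning_rate)^(log2(n)) where learning_rate = rate/100
Doublings = log2(4) = 2
T_n = 78 * 0.85^2
T_n = 78 * 0.7225 = 56.4 hours

56.4 hours


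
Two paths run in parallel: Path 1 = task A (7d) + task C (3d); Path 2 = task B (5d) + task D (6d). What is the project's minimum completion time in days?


Path 1 = 7 + 3 = 10 days
Path 2 = 5 + 6 = 11 days
Duration = max(10, 11) = 11 days

11 days


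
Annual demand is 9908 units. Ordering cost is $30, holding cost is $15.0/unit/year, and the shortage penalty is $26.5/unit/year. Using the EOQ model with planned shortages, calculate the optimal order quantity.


Formula: EOQ* = sqrt(2DS/H) * sqrt((H+P)/P)
Base EOQ = sqrt(2*9908*30/15.0) = 199.08 units
Correction = sqrt((15.0+26.5)/26.5) = 1.25141
EOQ* = 199.08 * 1.25141 = 249.1 units

249.1 units


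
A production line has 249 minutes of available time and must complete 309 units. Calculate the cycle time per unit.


Formula: CT = Available Time / Number of Units
CT = 249 min / 309 units
CT = 0.81 min/unit

0.81 min/unit


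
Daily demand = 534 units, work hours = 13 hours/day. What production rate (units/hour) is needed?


Formula: Production Rate = Daily Demand / Available Hours
Rate = 534 units/day / 13 hours/day
Rate = 41.1 units/hour

41.1 units/hour


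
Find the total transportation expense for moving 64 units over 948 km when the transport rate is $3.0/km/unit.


TC = dist * cost * units = 948 * 3.0 * 64 = $182016.00

$182016.00


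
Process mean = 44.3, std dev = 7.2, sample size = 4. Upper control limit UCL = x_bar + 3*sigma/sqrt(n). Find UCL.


UCL = 44.3 + 3 * 7.2 / sqrt(4)

55.1


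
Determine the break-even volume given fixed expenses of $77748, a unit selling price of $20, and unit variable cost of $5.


Formula: BEQ = Fixed Costs / (Price - Variable Cost)
Contribution margin = $20 - $5 = $15/unit
BEQ = ceil($77748 / $15/unit) = ceil(5183.2) = 5184 units

5184 units


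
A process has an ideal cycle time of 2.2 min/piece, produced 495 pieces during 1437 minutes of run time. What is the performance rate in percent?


Formula: Performance = (Ideal CT * Total Count) / Run Time * 100
Ideal output time = 2.2 * 495 = 1089.0 min
Performance = 1089.0 / 1437 * 100 = 75.8%

75.8%


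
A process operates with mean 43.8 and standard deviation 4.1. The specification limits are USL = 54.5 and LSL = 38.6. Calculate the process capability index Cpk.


Cpu = (54.5 - 43.8) / (3 * 4.1) = 0.87
Cpl = (43.8 - 38.6) / (3 * 4.1) = 0.42
Cpk = min(0.87, 0.42) = 0.42

0.42


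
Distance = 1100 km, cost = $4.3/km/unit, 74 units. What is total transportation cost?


TC = dist * cost * units = 1100 * 4.3 * 74 = $350020.00

$350020.00


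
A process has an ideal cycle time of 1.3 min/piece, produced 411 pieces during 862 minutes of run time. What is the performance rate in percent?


Formula: Performance = (Ideal CT * Total Count) / Run Time * 100
Ideal output time = 1.3 * 411 = 534.3 min
Performance = 534.3 / 862 * 100 = 62.0%

62.0%


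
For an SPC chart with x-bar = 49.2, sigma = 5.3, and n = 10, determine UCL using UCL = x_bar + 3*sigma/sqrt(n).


UCL = 49.2 + 3 * 5.3 / sqrt(10)

54.23


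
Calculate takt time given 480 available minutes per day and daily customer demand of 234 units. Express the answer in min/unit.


Formula: Takt Time = Available Production Time / Customer Demand
Takt = 480 min/day / 234 units/day
Takt = 2.05 min/unit

2.05 min/unit


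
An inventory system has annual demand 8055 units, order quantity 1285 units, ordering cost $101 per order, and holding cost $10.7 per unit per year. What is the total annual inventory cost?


TC = 8055/1285 * 101 + 1285/2 * 10.7

$7507.87


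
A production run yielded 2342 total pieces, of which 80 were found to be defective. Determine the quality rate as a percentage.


Formula: Quality Rate = Good Pieces / Total Pieces * 100
Good pieces = 2342 - 80 = 2262
QR = 2262 / 2342 * 100 = 96.6%

96.6%


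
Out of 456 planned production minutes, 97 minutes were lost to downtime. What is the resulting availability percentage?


Formula: Availability = (Planned Time - Downtime) / Planned Time * 100
Uptime = 456 - 97 = 359 min
Availability = 359 / 456 * 100 = 78.7%

78.7%


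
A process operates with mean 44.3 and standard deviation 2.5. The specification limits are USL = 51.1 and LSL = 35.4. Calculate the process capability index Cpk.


Cpu = (51.1 - 44.3) / (3 * 2.5) = 0.91
Cpl = (44.3 - 35.4) / (3 * 2.5) = 1.19
Cpk = min(0.91, 1.19) = 0.91

0.91


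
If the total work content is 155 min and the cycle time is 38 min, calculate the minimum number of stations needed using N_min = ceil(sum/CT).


Formula: N_min = ceil(Sum of Task Times / Cycle Time)
N_min = ceil(155 min / 38 min) = ceil(4.0789)
N_min = 5 stations

5


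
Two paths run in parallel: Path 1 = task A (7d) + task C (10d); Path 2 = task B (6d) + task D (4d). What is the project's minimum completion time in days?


Path 1 = 7 + 10 = 17 days
Path 2 = 6 + 4 = 10 days
Duration = max(17, 10) = 17 days

17 days


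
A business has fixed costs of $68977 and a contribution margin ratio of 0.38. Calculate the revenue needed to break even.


Formula: BER = Fixed Costs / Contribution Margin Ratio
BER = $68977 / 0.38
BER = $181518.42 (to the nearest cent)

$181518.42


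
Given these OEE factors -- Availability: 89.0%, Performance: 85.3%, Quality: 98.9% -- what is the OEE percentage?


Formula: OEE = Availability * Performance * Quality / 10000
A * P = 89.0% * 85.3% / 100 = 75.92%
OEE = 75.92% * 98.9% / 100 = 75.1%

75.1%


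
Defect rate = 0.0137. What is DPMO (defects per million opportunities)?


DPMO = defect_rate * 1000000 = 0.0137 * 1000000

13700


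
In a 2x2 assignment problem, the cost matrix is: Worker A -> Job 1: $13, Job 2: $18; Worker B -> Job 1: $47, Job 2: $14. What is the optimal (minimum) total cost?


Option 1: A->1 + B->2 = $13 + $14 = $27
Option 2: A->2 + B->1 = $18 + $47 = $65
Min cost = min($27, $65) = $27

$27


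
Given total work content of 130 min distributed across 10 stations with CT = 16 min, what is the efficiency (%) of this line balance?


Formula: Efficiency = Sum of Task Times / (N_stations * CT) * 100
Total station capacity = 10 stations * 16 min = 160 min
Efficiency = 130 / 160 * 100 = 81.3%

81.3%


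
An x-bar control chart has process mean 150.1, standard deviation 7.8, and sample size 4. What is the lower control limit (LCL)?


LCL = 150.1 - 3 * 7.8 / sqrt(4)

138.4


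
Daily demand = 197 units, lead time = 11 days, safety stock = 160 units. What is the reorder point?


Formula: ROP = (Daily Demand * Lead Time) + Safety Stock
Demand during lead time = 197 * 11 = 2167 units
ROP = 2167 + 160 = 2327 units

2327 units


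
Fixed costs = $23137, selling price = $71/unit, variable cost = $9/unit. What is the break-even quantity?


Formula: BEQ = Fixed Costs / (Price - Variable Cost)
Contribution margin = $71 - $9 = $62/unit
BEQ = ceil($23137 / $62/unit) = ceil(373.18) = 374 units

374 units


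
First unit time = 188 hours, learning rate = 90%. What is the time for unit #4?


Formula: T_n = T_1 * (learning_rate)^(log2(n)) where learning_rate = rate/100
Doublings = log2(4) = 2
T_n = 188 * 0.9^2
T_n = 188 * 0.81 = 152.3 hours

152.3 hours


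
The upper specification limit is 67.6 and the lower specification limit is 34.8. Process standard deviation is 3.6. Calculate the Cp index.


Cp = (67.6 - 34.8) / (6 * 3.6)

1.52


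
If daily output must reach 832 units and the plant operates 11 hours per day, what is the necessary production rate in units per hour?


Formula: Production Rate = Daily Demand / Available Hours
Rate = 832 units/day / 11 hours/day
Rate = 75.6 units/hour

75.6 units/hour


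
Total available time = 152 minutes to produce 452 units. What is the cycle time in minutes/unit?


Formula: CT = Available Time / Number of Units
CT = 152 min / 452 units
CT = 0.34 min/unit

0.34 min/unit


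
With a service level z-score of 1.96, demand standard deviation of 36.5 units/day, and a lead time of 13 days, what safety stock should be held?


Formula: SS = z * sigma_d * sqrt(LT)
sqrt(LT) = sqrt(13) = 3.6056
SS = 1.96 * 36.5 * 3.6056
SS = 257.9 units

257.9 units


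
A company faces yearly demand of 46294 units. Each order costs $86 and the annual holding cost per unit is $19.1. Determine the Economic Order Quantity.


Formula: EOQ = sqrt(2 * D * S / H)
Numerator: 2 * 46294 * 86 = 7962568
2DS/H = 7962568 / 19.1 = 416888.4
EOQ = sqrt(416888.4) = 645.7 units

645.7 units


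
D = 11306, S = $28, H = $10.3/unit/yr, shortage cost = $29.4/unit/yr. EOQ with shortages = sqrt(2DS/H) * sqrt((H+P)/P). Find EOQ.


Formula: EOQ* = sqrt(2DS/H) * sqrt((H+P)/P)
Base EOQ = sqrt(2*11306*28/10.3) = 247.93 units
Correction = sqrt((10.3+29.4)/29.4) = 1.16204
EOQ* = 247.93 * 1.16204 = 288.1 units

288.1 units


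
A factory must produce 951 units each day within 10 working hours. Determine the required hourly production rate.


Formula: Production Rate = Daily Demand / Available Hours
Rate = 951 units/day / 10 hours/day
Rate = 95.1 units/hour

95.1 units/hour


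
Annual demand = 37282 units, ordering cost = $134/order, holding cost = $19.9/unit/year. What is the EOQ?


Formula: EOQ = sqrt(2 * D * S / H)
Numerator: 2 * 37282 * 134 = 9991576
2DS/H = 9991576 / 19.9 = 502089.2
EOQ = sqrt(502089.2) = 708.6 units

708.6 units


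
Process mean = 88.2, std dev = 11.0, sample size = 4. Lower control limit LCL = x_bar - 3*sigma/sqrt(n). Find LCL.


LCL = 88.2 - 3 * 11.0 / sqrt(4)

71.7


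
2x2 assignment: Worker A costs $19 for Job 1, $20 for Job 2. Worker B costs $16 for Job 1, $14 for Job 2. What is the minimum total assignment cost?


Option 1: A->1 + B->2 = $19 + $14 = $33
Option 2: A->2 + B->1 = $20 + $16 = $36
Min cost = min($33, $36) = $33

$33


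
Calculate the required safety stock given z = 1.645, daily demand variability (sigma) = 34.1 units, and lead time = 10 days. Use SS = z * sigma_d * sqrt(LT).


Formula: SS = z * sigma_d * sqrt(LT)
sqrt(LT) = sqrt(10) = 3.1623
SS = 1.645 * 34.1 * 3.1623
SS = 177.4 units

177.4 units


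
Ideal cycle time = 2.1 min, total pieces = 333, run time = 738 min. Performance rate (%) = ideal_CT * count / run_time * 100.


Formula: Performance = (Ideal CT * Total Count) / Run Time * 100
Ideal output time = 2.1 * 333 = 699.3 min
Performance = 699.3 / 738 * 100 = 94.8%

94.8%


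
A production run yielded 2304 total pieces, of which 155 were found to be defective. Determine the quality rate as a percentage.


Formula: Quality Rate = Good Pieces / Total Pieces * 100
Good pieces = 2304 - 155 = 2149
QR = 2149 / 2304 * 100 = 93.3%

93.3%


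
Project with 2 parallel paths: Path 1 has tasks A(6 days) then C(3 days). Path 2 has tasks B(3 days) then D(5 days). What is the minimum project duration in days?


Path 1 = 6 + 3 = 9 days
Path 2 = 3 + 5 = 8 days
Duration = max(9, 8) = 9 days

9 days


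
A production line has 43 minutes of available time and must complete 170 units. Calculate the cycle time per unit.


Formula: CT = Available Time / Number of Units
CT = 43 min / 170 units
CT = 0.25 min/unit

0.25 min/unit


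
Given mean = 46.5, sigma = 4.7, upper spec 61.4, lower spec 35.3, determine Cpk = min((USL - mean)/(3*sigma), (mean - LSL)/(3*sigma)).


Cpu = (61.4 - 46.5) / (3 * 4.7) = 1.06
Cpl = (46.5 - 35.3) / (3 * 4.7) = 0.79
Cpk = min(1.06, 0.79) = 0.79

0.79


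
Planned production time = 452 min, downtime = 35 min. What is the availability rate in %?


Formula: Availability = (Planned Time - Downtime) / Planned Time * 100
Uptime = 452 - 35 = 417 min
Availability = 417 / 452 * 100 = 92.3%

92.3%


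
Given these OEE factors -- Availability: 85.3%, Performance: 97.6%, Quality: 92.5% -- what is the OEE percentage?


Formula: OEE = Availability * Performance * Quality / 10000
A * P = 85.3% * 97.6% / 100 = 83.25%
OEE = 83.25% * 92.5% / 100 = 77.0%

77.0%


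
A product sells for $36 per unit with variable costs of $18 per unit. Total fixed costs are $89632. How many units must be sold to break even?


Formula: BEQ = Fixed Costs / (Price - Variable Cost)
Contribution margin = $36 - $18 = $18/unit
BEQ = ceil($89632 / $18/unit) = ceil(4979.56) = 4980 units

4980 units


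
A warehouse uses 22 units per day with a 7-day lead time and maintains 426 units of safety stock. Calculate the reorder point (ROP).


Formula: ROP = (Daily Demand * Lead Time) + Safety Stock
Demand during lead time = 22 * 7 = 154 units
ROP = 154 + 426 = 580 units

580 units


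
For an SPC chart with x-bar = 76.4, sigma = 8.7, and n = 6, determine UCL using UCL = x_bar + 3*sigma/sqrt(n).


UCL = 76.4 + 3 * 8.7 / sqrt(6)

87.06


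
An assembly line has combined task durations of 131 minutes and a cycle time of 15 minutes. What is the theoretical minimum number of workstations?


Formula: N_min = ceil(Sum of Task Times / Cycle Time)
N_min = ceil(131 min / 15 min) = ceil(8.7333)
N_min = 9 stations

9


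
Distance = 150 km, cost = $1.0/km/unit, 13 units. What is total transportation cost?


TC = dist * cost * units = 150 * 1.0 * 13 = $1950.00

$1950.00


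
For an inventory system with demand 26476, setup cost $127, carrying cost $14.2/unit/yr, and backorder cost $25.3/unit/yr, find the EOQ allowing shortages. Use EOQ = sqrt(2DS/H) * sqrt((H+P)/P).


Formula: EOQ* = sqrt(2DS/H) * sqrt((H+P)/P)
Base EOQ = sqrt(2*26476*127/14.2) = 688.17 units
Correction = sqrt((14.2+25.3)/25.3) = 1.24951
EOQ* = 688.17 * 1.24951 = 859.9 units

859.9 units


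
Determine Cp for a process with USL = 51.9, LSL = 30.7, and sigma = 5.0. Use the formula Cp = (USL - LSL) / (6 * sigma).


Cp = (51.9 - 30.7) / (6 * 5.0)

0.71


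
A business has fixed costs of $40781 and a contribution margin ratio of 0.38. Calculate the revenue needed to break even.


Formula: BER = Fixed Costs / Contribution Margin Ratio
BER = $40781 / 0.38
BER = $107318.42 (to the nearest cent)

$107318.42


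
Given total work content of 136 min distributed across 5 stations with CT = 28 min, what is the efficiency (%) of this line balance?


Formula: Efficiency = Sum of Task Times / (N_stations * CT) * 100
Total station capacity = 5 stations * 28 min = 140 min
Efficiency = 136 / 140 * 100 = 97.1%

97.1%


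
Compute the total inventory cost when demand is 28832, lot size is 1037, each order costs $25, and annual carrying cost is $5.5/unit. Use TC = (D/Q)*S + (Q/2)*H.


TC = 28832/1037 * 25 + 1037/2 * 5.5

$3546.83


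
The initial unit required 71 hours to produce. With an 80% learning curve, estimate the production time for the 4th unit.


Formula: T_n = T_1 * (learning_rate)^(log2(n)) where learning_rate = rate/100
Doublings = log2(4) = 2
T_n = 71 * 0.8^2
T_n = 71 * 0.64 = 45.4 hours

45.4 hours


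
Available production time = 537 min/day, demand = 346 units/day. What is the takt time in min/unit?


Formula: Takt Time = Available Production Time / Customer Demand
Takt = 537 min/day / 346 units/day
Takt = 1.55 min/unit

1.55 min/unit


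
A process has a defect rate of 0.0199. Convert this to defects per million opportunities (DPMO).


DPMO = defect_rate * 1000000 = 0.0199 * 1000000

19900


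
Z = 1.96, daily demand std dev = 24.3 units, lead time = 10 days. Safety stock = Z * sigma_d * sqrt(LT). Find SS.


Formula: SS = z * sigma_d * sqrt(LT)
sqrt(LT) = sqrt(10) = 3.1623
SS = 1.96 * 24.3 * 3.1623
SS = 150.6 units

150.6 units


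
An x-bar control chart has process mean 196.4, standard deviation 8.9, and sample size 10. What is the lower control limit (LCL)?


LCL = 196.4 - 3 * 8.9 / sqrt(10)

187.96


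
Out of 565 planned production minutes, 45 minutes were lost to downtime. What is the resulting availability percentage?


Formula: Availability = (Planned Time - Downtime) / Planned Time * 100
Uptime = 565 - 45 = 520 min
Availability = 520 / 565 * 100 = 92.0%

92.0%
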